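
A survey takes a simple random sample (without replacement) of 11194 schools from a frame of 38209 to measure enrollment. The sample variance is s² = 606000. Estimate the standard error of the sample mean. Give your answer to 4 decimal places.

6.1868

Under SRS without replacement, Var(ȳ) = (1 − f)·s²/n with f = n/N = 11194/38209 = 0.29296763.
Var(ȳ) = (1 − 0.29296763)·606000/11194 = 0.70703237·54.136144 = 38.276007.
SE(ȳ) = √(38.276007) = 6.1868.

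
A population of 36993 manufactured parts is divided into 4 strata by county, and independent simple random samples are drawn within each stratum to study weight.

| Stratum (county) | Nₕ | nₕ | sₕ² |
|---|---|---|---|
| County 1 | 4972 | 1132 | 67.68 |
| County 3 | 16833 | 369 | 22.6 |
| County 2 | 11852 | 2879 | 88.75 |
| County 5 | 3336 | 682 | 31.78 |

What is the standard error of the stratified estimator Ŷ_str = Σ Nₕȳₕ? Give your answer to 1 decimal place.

Var(Ŷ_str) = Σₕ Nₕ²(1 − fₕ)sₕ²/nₕ.
County 1: 4972²·(1 − 1132/4972)·67.68/1132 = 1.1415009 × 10^6.
County 3: 16833²·(1 − 369/16833)·22.6/369 = 1.6973795 × 10^7.
County 2: 11852²·(1 − 2879/11852)·88.75/2879 = 3.2783552 × 10^6.
County 5: 3336²·(1 − 682/3336)·31.78/682 = 412568.89.
Sum = 2.180622 × 10^7.
SE = √(2.180622 × 10^7) = 4669.7.

4669.7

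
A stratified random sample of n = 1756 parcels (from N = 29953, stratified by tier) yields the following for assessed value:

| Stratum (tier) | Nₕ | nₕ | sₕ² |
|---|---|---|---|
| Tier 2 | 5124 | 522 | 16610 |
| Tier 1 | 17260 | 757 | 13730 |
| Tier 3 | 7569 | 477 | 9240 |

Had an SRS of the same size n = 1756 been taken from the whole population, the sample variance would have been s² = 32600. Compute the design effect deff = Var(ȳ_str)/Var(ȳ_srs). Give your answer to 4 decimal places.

Var(ȳ_str) = Σ Wₕ²(1−fₕ)sₕ²/nₕ with Wₕ = Nₕ/29953:
  Tier 2: (5124/29953)²·(1−522/5124)·16610/522 = 0.83632333
  Tier 1: (17260/29953)²·(1−757/17260)·13730/757 = 5.7583452
  Tier 3: (7569/29953)²·(1−477/7569)·9240/477 = 1.1589913
  → Var(ȳ_str) = 7.7536598.
Var(ȳ_srs) = (1 − 1756/29953)·32600/1756 = 17.476548.
deff = 7.7536598 / 17.476548 = 0.4437.

0.4437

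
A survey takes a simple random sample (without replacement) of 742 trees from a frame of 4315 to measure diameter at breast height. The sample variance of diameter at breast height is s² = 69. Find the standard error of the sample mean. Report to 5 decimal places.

Under SRS without replacement, Var(ȳ) = (1 − f)·s²/n with f = n/N = 742/4315 = 0.17195829.
Var(ȳ) = (1 − 0.17195829)·69/742 = 0.82804171·0.092991914 = 0.077001184.
SE(ȳ) = √(0.077001184) = 0.27749.

0.27749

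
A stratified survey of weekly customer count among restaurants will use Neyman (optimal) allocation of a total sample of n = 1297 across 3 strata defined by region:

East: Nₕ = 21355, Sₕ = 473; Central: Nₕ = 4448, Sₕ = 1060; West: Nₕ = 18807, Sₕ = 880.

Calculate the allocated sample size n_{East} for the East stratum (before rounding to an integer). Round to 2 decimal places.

417.68

Neyman allocation: nₕ = n·NₕSₕ / Σⱼ NⱼSⱼ.
Σ NⱼSⱼ = 21355·473 + 4448·1060 + 18807·880 = 3.1365955 × 10^7.
n_{East} = 1297·21355·473 / (3.1365955 × 10^7) = 417.68.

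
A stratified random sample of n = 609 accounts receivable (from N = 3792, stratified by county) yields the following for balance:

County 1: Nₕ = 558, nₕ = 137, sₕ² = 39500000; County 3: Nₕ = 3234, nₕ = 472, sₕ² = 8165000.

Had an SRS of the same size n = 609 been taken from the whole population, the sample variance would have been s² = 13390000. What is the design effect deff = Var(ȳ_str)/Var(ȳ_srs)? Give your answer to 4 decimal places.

Var(ȳ_str) = Σ Wₕ²(1−fₕ)sₕ²/nₕ with Wₕ = Nₕ/3792:
  County 1: (558/3792)²·(1−137/558)·39500000/137 = 4710.3824
  County 3: (3234/3792)²·(1−472/3234)·8165000/472 = 10745.861
  → Var(ȳ_str) = 15456.243.
Var(ȳ_srs) = (1 − 609/3792)·13390000/609 = 18455.746.
deff = 15456.243 / 18455.746 = 0.8375.

0.8375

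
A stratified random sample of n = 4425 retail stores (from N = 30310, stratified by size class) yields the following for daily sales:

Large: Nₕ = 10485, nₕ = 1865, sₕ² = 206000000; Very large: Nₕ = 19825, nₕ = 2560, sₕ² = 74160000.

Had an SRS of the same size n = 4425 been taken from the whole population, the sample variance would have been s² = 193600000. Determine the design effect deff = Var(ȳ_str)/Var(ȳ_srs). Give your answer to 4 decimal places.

Var(ȳ_str) = Σ Wₕ²(1−fₕ)sₕ²/nₕ with Wₕ = Nₕ/30310:
  Large: (10485/30310)²·(1−1865/10485)·206000000/1865 = 10866.563
  Very large: (19825/30310)²·(1−2560/19825)·74160000/2560 = 10792.888
  → Var(ȳ_str) = 21659.451.
Var(ȳ_srs) = (1 − 4425/30310)·193600000/4425 = 37364.082.
deff = 21659.451 / 37364.082 = 0.5797.

0.5797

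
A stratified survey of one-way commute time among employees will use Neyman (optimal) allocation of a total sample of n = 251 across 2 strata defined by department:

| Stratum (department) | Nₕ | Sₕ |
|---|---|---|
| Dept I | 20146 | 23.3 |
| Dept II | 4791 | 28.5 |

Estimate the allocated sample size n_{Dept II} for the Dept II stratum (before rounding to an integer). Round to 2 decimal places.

Neyman allocation: nₕ = n·NₕSₕ / Σⱼ NⱼSⱼ.
Σ NⱼSⱼ = 20146·23.3 + 4791·28.5 = 605945.3.
n_{Dept II} = 251·4791·28.5 / 605945.3 = 56.56.

56.56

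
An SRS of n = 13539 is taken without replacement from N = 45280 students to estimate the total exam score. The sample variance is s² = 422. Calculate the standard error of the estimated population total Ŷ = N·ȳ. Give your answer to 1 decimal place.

Var(Ŷ) = N²·Var(ȳ) = N²·(1 − n/N)·s²/n.
f = 13539/45280 = 0.29900618; Var(ȳ) = 0.70099382·422/13539 = 0.021849427.
Var(Ŷ) = 45280² · 0.021849427 = 4.4797408 × 10^7.
SE(Ŷ) = √(4.4797408 × 10^7) = 6693.1.

6693.1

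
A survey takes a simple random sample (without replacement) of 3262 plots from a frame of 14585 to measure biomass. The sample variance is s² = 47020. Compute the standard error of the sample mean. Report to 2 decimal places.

Under SRS without replacement, Var(ȳ) = (1 − f)·s²/n with f = n/N = 3262/14585 = 0.22365444.
Var(ȳ) = (1 − 0.22365444)·47020/3262 = 0.77634556·14.41447 = 11.19061.
SE(ȳ) = √(11.19061) = 3.35.

3.35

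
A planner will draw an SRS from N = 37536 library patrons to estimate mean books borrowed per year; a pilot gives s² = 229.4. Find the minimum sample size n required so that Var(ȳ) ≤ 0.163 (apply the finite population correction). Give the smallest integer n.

1357

Without fpc, n₀ = s²/D = 229.4/0.163 = 1407.3620.
With fpc, (1 − n/N)·s²/n ≤ D requires n ≥ n₀/(1 + n₀/N) = 1407.3620/(1 + 1407.3620/37536) = 1356.5018.
Rounding up, n = 1357.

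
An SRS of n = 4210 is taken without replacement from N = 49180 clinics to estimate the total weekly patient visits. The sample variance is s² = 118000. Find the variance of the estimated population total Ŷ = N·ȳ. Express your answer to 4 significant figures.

6.199 × 10^10

Var(Ŷ) = N²·Var(ȳ) = N²·(1 − n/N)·s²/n.
f = 4210/49180 = 0.08560390; Var(ȳ) = 0.91439610·118000/4210 = 25.629154.
Var(Ŷ) = 49180² · 25.629154 = 6.1988527 × 10^10.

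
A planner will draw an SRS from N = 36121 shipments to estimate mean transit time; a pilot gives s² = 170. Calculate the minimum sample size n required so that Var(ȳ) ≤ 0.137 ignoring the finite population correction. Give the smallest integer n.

1241

Without fpc, n₀ = s²/D = 170/0.137 = 1240.8759.
Rounding up, n = 1241.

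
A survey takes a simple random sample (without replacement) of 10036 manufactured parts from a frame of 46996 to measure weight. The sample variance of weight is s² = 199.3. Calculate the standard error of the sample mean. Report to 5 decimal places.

0.12497

Under SRS without replacement, Var(ȳ) = (1 − f)·s²/n with f = n/N = 10036/46996 = 0.21355009.
Var(ȳ) = (1 − 0.21355009)·199.3/10036 = 0.78644991·0.019858509 = 0.015617723.
SE(ȳ) = √(0.015617723) = 0.12497.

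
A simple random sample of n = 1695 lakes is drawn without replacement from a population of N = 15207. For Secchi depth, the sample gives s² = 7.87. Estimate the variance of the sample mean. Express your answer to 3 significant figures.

0.00413

Under SRS without replacement, Var(ȳ) = (1 − f)·s²/n with f = n/N = 1695/15207 = 0.11146183.
Var(ȳ) = (1 − 0.11146183)·7.87/1695 = 0.88853817·0.0046430678 = 0.004125543.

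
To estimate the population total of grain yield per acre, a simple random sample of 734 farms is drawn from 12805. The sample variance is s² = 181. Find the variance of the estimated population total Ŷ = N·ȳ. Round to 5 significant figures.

Var(Ŷ) = N²·Var(ȳ) = N²·(1 − n/N)·s²/n.
f = 734/12805 = 0.05732136; Var(ȳ) = 0.94267864·181/734 = 0.2324589.
Var(Ŷ) = 12805² · 0.2324589 = 3.8115827 × 10^7.

3.8116 × 10^7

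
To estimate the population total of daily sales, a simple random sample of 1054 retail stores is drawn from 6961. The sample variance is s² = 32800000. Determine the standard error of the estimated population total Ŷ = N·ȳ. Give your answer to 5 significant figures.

1.1312 × 10^6

Var(Ŷ) = N²·Var(ȳ) = N²·(1 − n/N)·s²/n.
f = 1054/6961 = 0.15141503; Var(ȳ) = 0.84858497·32800000/1054 = 26407.578.
Var(Ŷ) = 6961² · 26407.578 = 1.279593 × 10^12.
SE(Ŷ) = √(1.279593 × 10^12) = 1.1312 × 10^6.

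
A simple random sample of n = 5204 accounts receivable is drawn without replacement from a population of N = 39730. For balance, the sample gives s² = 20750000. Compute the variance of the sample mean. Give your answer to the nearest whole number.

3465

Under SRS without replacement, Var(ȳ) = (1 − f)·s²/n with f = n/N = 5204/39730 = 0.13098414.
Var(ȳ) = (1 − 0.13098414)·20750000/5204 = 0.86901586·3987.3174 = 3465.0421.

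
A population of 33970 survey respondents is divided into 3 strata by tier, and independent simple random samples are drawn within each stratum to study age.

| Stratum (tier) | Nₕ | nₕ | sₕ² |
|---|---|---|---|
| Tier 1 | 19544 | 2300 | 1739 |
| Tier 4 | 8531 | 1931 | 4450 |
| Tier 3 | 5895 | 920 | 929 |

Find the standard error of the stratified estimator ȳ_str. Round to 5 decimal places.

Var(ȳ_str) = Σₕ Wₕ²(1 − fₕ)sₕ²/nₕ with Wₕ = Nₕ/N, N = 33970.
Tier 1: Wₕ = 0.57533117; term = 0.57533117²·(1 − 0.11768318)·1739/2300 = 0.2208168.
Tier 4: Wₕ = 0.25113335; term = 0.25113335²·(1 − 0.22635096)·4450/1931 = 0.11244251.
Tier 3: Wₕ = 0.17353547; term = 0.17353547²·(1 − 0.15606446)·929/920 = 0.02566337.
Sum = 0.35892268.
SE = √(0.35892268) = 0.59910.

0.59910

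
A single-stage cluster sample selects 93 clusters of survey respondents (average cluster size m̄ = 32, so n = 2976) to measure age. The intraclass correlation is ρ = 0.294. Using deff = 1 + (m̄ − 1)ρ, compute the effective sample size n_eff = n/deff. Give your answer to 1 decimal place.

deff = 1 + (32 − 1)·0.294 = 1 + 9.114 = 10.114.
n_eff = 2976 / 10.114 = 294.2.

294.2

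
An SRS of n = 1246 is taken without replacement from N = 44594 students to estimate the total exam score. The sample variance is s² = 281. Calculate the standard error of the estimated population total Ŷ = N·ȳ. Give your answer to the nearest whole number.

20879

Var(Ŷ) = N²·Var(ȳ) = N²·(1 − n/N)·s²/n.
f = 1246/44594 = 0.02794098; Var(ȳ) = 0.97205902·281/1246 = 0.21922037.
Var(Ŷ) = 44594² · 0.21922037 = 4.3594707 × 10^8.
SE(Ŷ) = √(4.3594707 × 10^8) = 20879.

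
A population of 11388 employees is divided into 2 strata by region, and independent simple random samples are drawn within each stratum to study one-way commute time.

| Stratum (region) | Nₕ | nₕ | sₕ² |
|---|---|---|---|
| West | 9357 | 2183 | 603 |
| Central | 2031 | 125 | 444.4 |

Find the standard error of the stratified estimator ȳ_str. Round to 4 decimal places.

0.4991

Var(ȳ_str) = Σₕ Wₕ²(1 − fₕ)sₕ²/nₕ with Wₕ = Nₕ/N, N = 11388.
West: Wₕ = 0.82165437; term = 0.82165437²·(1 − 0.23330127)·603/2183 = 0.14297716.
Central: Wₕ = 0.17834563; term = 0.17834563²·(1 − 0.06154604)·444.4/125 = 0.10612115.
Sum = 0.24909831.
SE = √(0.24909831) = 0.4991.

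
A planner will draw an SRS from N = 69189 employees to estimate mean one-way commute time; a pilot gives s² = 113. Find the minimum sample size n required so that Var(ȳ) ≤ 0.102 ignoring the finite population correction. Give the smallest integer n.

Without fpc, n₀ = s²/D = 113/0.102 = 1107.8431.
Rounding up, n = 1108.

1108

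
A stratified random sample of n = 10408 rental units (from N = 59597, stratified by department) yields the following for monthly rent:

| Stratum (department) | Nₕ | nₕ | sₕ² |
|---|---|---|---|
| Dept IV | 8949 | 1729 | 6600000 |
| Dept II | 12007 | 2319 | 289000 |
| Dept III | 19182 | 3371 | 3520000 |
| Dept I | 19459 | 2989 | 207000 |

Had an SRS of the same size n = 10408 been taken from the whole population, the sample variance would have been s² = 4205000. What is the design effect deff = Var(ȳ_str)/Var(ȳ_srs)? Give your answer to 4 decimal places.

Var(ȳ_str) = Σ Wₕ²(1−fₕ)sₕ²/nₕ with Wₕ = Nₕ/59597:
  Dept IV: (8949/59597)²·(1−1729/8949)·6600000/1729 = 69.440342
  Dept II: (12007/59597)²·(1−2319/12007)·289000/2319 = 4.0814731
  Dept III: (19182/59597)²·(1−3371/19182)·3520000/3371 = 89.163753
  Dept I: (19459/59597)²·(1−2989/19459)·207000/2989 = 6.2489889
  → Var(ȳ_str) = 168.93456.
Var(ȳ_srs) = (1 − 10408/59597)·4205000/10408 = 333.4589.
deff = 168.93456 / 333.4589 = 0.5066.

0.5066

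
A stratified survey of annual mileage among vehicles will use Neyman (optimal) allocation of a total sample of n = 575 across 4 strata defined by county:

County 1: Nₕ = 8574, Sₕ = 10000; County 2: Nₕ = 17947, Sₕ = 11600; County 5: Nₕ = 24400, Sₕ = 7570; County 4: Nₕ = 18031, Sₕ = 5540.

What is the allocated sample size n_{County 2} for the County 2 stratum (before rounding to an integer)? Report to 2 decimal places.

Neyman allocation: nₕ = n·NₕSₕ / Σⱼ NⱼSⱼ.
Σ NⱼSⱼ = 8574·10000 + 17947·11600 + 24400·7570 + 18031·5540 = 5.7852494 × 10^8.
n_{County 2} = 575·17947·11600 / (5.7852494 × 10^8) = 206.92.

206.92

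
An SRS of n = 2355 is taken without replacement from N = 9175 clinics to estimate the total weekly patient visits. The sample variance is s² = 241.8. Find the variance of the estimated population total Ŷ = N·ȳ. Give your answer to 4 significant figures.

6.425 × 10^6

Var(Ŷ) = N²·Var(ȳ) = N²·(1 − n/N)·s²/n.
f = 2355/9175 = 0.25667575; Var(ȳ) = 0.74332425·241.8/2355 = 0.076320936.
Var(Ŷ) = 9175² · 0.076320936 = 6.4247441 × 10^6.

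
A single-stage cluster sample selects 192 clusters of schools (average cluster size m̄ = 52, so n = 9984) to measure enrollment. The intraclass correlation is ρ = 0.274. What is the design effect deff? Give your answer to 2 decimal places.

deff = 1 + (52 − 1)·0.274 = 1 + 13.974 = 14.974.

14.97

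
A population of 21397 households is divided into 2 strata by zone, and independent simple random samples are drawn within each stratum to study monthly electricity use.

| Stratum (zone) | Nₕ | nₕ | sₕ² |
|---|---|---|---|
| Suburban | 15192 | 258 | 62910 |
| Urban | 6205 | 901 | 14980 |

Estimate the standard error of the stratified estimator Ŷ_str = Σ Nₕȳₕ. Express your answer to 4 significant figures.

236400

Var(Ŷ_str) = Σₕ Nₕ²(1 − fₕ)sₕ²/nₕ.
Suburban: 15192²·(1 − 258/15192)·62910/258 = 5.5321135 × 10^10.
Urban: 6205²·(1 − 901/6205)·14980/901 = 5.4718266 × 10^8.
Sum = 5.5868318 × 10^10.
SE = √(5.5868318 × 10^10) = 236400.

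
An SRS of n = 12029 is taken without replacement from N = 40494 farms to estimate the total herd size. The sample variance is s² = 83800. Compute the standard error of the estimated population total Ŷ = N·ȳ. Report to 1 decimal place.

Var(Ŷ) = N²·Var(ȳ) = N²·(1 − n/N)·s²/n.
f = 12029/40494 = 0.29705635; Var(ȳ) = 0.70294365·83800/12029 = 4.8970552.
Var(Ŷ) = 40494² · 4.8970552 = 8.030015 × 10^9.
SE(Ŷ) = √(8.030015 × 10^9) = 89610.4.

89610.4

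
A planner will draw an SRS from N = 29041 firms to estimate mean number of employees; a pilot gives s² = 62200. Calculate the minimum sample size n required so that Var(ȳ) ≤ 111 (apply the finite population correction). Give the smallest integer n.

Without fpc, n₀ = s²/D = 62200/111 = 560.3604.
With fpc, (1 − n/N)·s²/n ≤ D requires n ≥ n₀/(1 + n₀/N) = 560.3604/(1 + 560.3604/29041) = 549.7527.
Rounding up, n = 550.

550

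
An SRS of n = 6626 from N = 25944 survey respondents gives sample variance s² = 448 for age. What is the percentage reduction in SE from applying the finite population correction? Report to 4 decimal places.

f = n/N = 6626/25944 = 0.25539624.
SE_no-fpc = √(s²/n) = 0.26002391; SE_fpc = √((1−f)s²/n) = 0.22437574.
Ratio = √(1−f) = 0.86290426. Reduction = 100·(1 − 0.86290426) = 13.7096%.

13.7096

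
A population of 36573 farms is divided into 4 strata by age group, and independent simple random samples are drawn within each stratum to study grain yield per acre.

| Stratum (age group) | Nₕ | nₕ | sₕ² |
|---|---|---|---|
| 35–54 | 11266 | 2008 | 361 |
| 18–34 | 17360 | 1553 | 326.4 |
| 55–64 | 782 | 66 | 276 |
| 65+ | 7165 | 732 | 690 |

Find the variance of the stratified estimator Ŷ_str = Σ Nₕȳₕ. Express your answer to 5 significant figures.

Var(Ŷ_str) = Σₕ Nₕ²(1 − fₕ)sₕ²/nₕ.
35–54: 11266²·(1 − 2008/11266)·361/2008 = 1.8751258 × 10^7.
18–34: 17360²·(1 − 1553/17360)·326.4/1553 = 5.7673707 × 10^7.
55–64: 782²·(1 − 66/782)·276/66 = 2.3414502 × 10^6.
65+: 7165²·(1 − 732/7165)·690/732 = 4.3447797 × 10^7.
Sum = 1.2221421 × 10^8.

1.2221 × 10^8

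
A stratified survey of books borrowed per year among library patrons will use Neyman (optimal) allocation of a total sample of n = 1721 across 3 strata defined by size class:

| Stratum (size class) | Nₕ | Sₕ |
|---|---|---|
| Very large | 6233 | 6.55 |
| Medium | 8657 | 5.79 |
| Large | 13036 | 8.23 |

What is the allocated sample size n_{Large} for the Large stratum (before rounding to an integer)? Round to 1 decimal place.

931.4

Neyman allocation: nₕ = n·NₕSₕ / Σⱼ NⱼSⱼ.
Σ NⱼSⱼ = 6233·6.55 + 8657·5.79 + 13036·8.23 = 198236.46.
n_{Large} = 1721·13036·8.23 / 198236.46 = 931.4.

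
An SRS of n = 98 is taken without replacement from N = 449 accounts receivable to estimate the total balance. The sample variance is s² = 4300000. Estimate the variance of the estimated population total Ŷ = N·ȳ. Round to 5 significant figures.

Var(Ŷ) = N²·Var(ȳ) = N²·(1 − n/N)·s²/n.
f = 98/449 = 0.21826281; Var(ȳ) = 0.78173719·4300000/98 = 34300.714.
Var(Ŷ) = 449² · 34300.714 = 6.9150582 × 10^9.

6.9151 × 10^9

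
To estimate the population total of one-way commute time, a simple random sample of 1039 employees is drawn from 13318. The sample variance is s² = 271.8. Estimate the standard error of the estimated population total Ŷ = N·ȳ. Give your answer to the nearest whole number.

Var(Ŷ) = N²·Var(ȳ) = N²·(1 − n/N)·s²/n.
f = 1039/13318 = 0.07801472; Var(ȳ) = 0.92198528·271.8/1039 = 0.24118922.
Var(Ŷ) = 13318² · 0.24118922 = 4.2779521 × 10^7.
SE(Ŷ) = √(4.2779521 × 10^7) = 6541.

6541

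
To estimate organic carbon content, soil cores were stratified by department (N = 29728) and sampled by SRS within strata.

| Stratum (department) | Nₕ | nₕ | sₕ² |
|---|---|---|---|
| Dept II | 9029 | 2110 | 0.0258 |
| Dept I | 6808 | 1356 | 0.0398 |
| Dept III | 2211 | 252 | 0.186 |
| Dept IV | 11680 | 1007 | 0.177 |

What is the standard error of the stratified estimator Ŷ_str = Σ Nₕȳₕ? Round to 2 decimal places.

164.20

Var(Ŷ_str) = Σₕ Nₕ²(1 − fₕ)sₕ²/nₕ.
Dept II: 9029²·(1 − 2110/9029)·0.0258/2110 = 763.87137.
Dept I: 6808²·(1 − 1356/6808)·0.0398/1356 = 1089.4286.
Dept III: 2211²·(1 − 252/2211)·0.186/252 = 3196.9481.
Dept IV: 11680²·(1 − 1007/11680)·0.177/1007 = 21911.552.
Sum = 26961.8.
SE = √(26961.8) = 164.20.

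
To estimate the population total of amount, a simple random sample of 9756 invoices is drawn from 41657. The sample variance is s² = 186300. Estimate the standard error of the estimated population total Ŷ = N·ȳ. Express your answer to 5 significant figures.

Var(Ŷ) = N²·Var(ȳ) = N²·(1 − n/N)·s²/n.
f = 9756/41657 = 0.23419833; Var(ȳ) = 0.76580167·186300/9756 = 14.623703.
Var(Ŷ) = 41657² · 14.623703 = 2.5376594 × 10^10.
SE(Ŷ) = √(2.5376594 × 10^10) = 159300.

159300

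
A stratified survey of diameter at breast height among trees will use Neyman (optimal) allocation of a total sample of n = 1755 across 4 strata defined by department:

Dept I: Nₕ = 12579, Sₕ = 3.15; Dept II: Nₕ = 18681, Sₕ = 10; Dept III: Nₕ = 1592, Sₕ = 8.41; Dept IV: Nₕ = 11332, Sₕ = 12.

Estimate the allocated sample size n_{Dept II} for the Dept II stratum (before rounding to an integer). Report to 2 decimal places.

Neyman allocation: nₕ = n·NₕSₕ / Σⱼ NⱼSⱼ.
Σ NⱼSⱼ = 12579·3.15 + 18681·10 + 1592·8.41 + 11332·12 = 375806.57.
n_{Dept II} = 1755·18681·10 / 375806.57 = 872.39.

872.39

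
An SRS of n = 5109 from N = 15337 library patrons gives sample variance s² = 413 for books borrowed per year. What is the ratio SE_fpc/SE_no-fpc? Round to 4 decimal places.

f = n/N = 5109/15337 = 0.33311599.
SE_no-fpc = √(s²/n) = 0.28431978; SE_fpc = √((1−f)s²/n) = 0.23218397.
Ratio = √(1−f) = 0.81662966.

0.8166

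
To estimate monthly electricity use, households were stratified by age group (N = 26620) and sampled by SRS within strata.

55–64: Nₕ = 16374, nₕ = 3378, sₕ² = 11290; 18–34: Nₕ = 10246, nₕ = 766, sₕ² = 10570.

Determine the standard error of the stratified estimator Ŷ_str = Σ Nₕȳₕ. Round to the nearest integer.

Var(Ŷ_str) = Σₕ Nₕ²(1 − fₕ)sₕ²/nₕ.
55–64: 16374²·(1 − 3378/16374)·11290/3378 = 7.1121152 × 10^8.
18–34: 10246²·(1 − 766/10246)·10570/766 = 1.3403213 × 10^9.
Sum = 2.0515328 × 10^9.
SE = √(2.0515328 × 10^9) = 45294.

45294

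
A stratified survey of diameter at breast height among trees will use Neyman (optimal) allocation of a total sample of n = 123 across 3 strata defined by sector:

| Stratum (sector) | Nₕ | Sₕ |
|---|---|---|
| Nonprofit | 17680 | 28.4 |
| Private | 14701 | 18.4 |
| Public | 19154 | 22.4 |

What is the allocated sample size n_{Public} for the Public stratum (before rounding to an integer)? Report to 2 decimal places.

43.92

Neyman allocation: nₕ = n·NₕSₕ / Σⱼ NⱼSⱼ.
Σ NⱼSⱼ = 17680·28.4 + 14701·18.4 + 19154·22.4 = 1.20166 × 10^6.
n_{Public} = 123·19154·22.4 / (1.20166 × 10^6) = 43.92.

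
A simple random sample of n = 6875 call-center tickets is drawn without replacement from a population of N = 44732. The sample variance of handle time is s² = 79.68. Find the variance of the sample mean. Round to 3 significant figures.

Under SRS without replacement, Var(ȳ) = (1 − f)·s²/n with f = n/N = 6875/44732 = 0.15369311.
Var(ȳ) = (1 − 0.15369311)·79.68/6875 = 0.84630689·0.011589818 = 0.009808543.

0.00981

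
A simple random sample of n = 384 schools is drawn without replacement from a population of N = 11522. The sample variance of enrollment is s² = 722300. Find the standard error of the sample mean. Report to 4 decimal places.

Under SRS without replacement, Var(ȳ) = (1 − f)·s²/n with f = n/N = 384/11522 = 0.03332755.
Var(ȳ) = (1 − 0.03332755)·722300/384 = 0.96667245·1880.9896 = 1818.3008.
SE(ȳ) = √(1818.3008) = 42.6415.

42.6415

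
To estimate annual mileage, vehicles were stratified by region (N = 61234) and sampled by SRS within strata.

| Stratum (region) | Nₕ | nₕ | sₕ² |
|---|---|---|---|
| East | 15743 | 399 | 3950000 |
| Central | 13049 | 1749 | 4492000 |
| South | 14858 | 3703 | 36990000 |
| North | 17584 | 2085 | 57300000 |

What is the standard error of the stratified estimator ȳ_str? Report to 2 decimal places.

Var(ȳ_str) = Σₕ Wₕ²(1 − fₕ)sₕ²/nₕ with Wₕ = Nₕ/N, N = 61234.
East: Wₕ = 0.25709573; term = 0.25709573²·(1 − 0.02534460)·3950000/399 = 637.77138.
Central: Wₕ = 0.21310057; term = 0.21310057²·(1 − 0.13403326)·4492000/1749 = 100.99976.
South: Wₕ = 0.24264298; term = 0.24264298²·(1 − 0.24922601)·36990000/3703 = 441.54532.
North: Wₕ = 0.28716073; term = 0.28716073²·(1 − 0.11857370)·57300000/2085 = 1997.4902.
Sum = 3177.8067.
SE = √(3177.8067) = 56.37.

56.37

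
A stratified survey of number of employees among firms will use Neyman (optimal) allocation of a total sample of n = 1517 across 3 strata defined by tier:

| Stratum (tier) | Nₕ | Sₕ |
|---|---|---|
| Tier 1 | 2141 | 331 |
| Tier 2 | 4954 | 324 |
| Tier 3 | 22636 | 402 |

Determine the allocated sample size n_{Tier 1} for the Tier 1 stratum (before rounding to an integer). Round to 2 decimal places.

Neyman allocation: nₕ = n·NₕSₕ / Σⱼ NⱼSⱼ.
Σ NⱼSⱼ = 2141·331 + 4954·324 + 22636·402 = 1.1413439 × 10^7.
n_{Tier 1} = 1517·2141·331 / (1.1413439 × 10^7) = 94.19.

94.19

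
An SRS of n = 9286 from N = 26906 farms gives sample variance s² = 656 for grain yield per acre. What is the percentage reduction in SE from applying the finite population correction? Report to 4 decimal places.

19.0758

f = n/N = 9286/26906 = 0.34512748.
SE_no-fpc = √(s²/n) = 0.26578935; SE_fpc = √((1−f)s²/n) = 0.21508789.
Ratio = √(1−f) = 0.80924194. Reduction = 100·(1 − 0.80924194) = 19.0758%.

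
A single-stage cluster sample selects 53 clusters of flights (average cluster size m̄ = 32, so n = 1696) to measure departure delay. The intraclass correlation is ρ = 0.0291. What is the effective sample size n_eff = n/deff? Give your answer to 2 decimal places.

891.65

deff = 1 + (32 − 1)·0.0291 = 1 + 0.9021 = 1.9021.
n_eff = 1696 / 1.9021 = 891.65.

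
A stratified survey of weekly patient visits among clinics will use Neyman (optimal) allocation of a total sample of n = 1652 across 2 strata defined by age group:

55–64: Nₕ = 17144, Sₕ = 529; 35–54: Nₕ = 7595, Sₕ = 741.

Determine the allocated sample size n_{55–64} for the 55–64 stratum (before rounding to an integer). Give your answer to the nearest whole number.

1019

Neyman allocation: nₕ = n·NₕSₕ / Σⱼ NⱼSⱼ.
Σ NⱼSⱼ = 17144·529 + 7595·741 = 1.4697071 × 10^7.
n_{55–64} = 1652·17144·529 / (1.4697071 × 10^7) = 1019.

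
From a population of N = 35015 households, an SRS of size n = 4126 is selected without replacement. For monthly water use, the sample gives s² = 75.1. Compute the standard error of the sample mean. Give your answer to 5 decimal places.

0.12672

Under SRS without replacement, Var(ȳ) = (1 − f)·s²/n with f = n/N = 4126/35015 = 0.11783521.
Var(ȳ) = (1 − 0.11783521)·75.1/4126 = 0.88216479·0.018201648 = 0.016056853.
SE(ȳ) = √(0.016056853) = 0.12672.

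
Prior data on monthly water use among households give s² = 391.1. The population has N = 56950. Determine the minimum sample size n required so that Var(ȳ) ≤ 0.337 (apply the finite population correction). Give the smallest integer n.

1138

Without fpc, n₀ = s²/D = 391.1/0.337 = 1160.5341.
With fpc, (1 − n/N)·s²/n ≤ D requires n ≥ n₀/(1 + n₀/N) = 1160.5341/(1 + 1160.5341/56950) = 1137.3569.
Rounding up, n = 1138.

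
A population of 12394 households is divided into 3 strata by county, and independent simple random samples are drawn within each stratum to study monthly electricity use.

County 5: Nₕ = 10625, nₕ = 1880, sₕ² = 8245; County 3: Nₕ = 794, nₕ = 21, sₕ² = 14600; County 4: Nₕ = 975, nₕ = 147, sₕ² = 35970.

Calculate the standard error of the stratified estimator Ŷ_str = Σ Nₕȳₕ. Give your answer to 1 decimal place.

32120.8

Var(Ŷ_str) = Σₕ Nₕ²(1 − fₕ)sₕ²/nₕ.
County 5: 10625²·(1 − 1880/10625)·8245/1880 = 4.0749432 × 10^8.
County 3: 794²·(1 − 21/794)·14600/21 = 4.2671072 × 10^8.
County 4: 975²·(1 − 147/975)·35970/147 = 1.9754137 × 10^8.
Sum = 1.0317464 × 10^9.
SE = √(1.0317464 × 10^9) = 32120.8.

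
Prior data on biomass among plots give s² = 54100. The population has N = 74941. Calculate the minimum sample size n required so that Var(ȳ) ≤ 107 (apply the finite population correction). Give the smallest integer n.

503

Without fpc, n₀ = s²/D = 54100/107 = 505.6075.
With fpc, (1 − n/N)·s²/n ≤ D requires n ≥ n₀/(1 + n₀/N) = 505.6075/(1 + 505.6075/74941) = 502.2192.
Rounding up, n = 503.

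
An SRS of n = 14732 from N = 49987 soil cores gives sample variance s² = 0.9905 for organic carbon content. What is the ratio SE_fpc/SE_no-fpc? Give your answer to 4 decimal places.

0.8398

f = n/N = 14732/49987 = 0.29471663.
SE_no-fpc = √(s²/n) = 0.0081996702; SE_fpc = √((1−f)s²/n) = 0.0068861774.
Ratio = √(1−f) = 0.83981151.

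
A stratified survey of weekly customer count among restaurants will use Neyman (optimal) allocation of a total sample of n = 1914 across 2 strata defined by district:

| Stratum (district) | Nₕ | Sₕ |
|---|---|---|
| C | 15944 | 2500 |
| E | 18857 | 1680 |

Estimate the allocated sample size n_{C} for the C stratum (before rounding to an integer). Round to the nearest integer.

Neyman allocation: nₕ = n·NₕSₕ / Σⱼ NⱼSⱼ.
Σ NⱼSⱼ = 15944·2500 + 18857·1680 = 7.153976 × 10^7.
n_{C} = 1914·15944·2500 / (7.153976 × 10^7) = 1066.

1066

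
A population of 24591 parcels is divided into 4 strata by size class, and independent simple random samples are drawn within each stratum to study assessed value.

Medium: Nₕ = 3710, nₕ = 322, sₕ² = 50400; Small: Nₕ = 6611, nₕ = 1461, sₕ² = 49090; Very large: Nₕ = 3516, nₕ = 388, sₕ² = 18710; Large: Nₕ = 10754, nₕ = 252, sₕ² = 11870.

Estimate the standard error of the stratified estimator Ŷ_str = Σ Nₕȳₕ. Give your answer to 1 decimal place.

Var(Ŷ_str) = Σₕ Nₕ²(1 − fₕ)sₕ²/nₕ.
Medium: 3710²·(1 − 322/3710)·50400/322 = 1.9673969 × 10^9.
Small: 6611²·(1 − 1461/6611)·49090/1461 = 1.1439768 × 10^9.
Very large: 3516²·(1 − 388/3516)·18710/388 = 5.3034402 × 10^8.
Large: 10754²·(1 − 252/10754)·11870/252 = 5.3197623 × 10^9.
Sum = 8.96148 × 10^9.
SE = √(8.96148 × 10^9) = 94665.1.

94665.1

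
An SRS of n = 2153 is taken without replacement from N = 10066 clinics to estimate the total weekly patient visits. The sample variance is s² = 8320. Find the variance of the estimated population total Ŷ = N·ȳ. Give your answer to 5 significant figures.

Var(Ŷ) = N²·Var(ȳ) = N²·(1 − n/N)·s²/n.
f = 2153/10066 = 0.21388834; Var(ȳ) = 0.78611166·8320/2153 = 3.0378305.
Var(Ŷ) = 10066² · 3.0378305 = 3.0780622 × 10^8.

3.0781 × 10^8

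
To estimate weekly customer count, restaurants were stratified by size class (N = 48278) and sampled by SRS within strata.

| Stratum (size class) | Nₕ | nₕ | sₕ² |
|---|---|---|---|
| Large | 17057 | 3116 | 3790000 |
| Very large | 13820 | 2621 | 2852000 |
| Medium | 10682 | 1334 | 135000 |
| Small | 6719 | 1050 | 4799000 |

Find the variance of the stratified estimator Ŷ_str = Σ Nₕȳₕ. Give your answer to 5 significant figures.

6.4183 × 10^11

Var(Ŷ_str) = Σₕ Nₕ²(1 − fₕ)sₕ²/nₕ.
Large: 17057²·(1 − 3116/17057)·3790000/3116 = 2.8922667 × 10^11.
Very large: 13820²·(1 − 2621/13820)·2852000/2621 = 1.6841074 × 10^11.
Medium: 10682²·(1 − 1334/10682)·135000/1334 = 1.01053 × 10^10.
Small: 6719²·(1 − 1050/6719)·4799000/1050 = 1.7408949 × 10^11.
Sum = 6.418322 × 10^11.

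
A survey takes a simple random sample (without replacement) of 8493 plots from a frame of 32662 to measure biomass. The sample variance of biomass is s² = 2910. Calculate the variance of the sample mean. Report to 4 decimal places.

Under SRS without replacement, Var(ȳ) = (1 − f)·s²/n with f = n/N = 8493/32662 = 0.26002694.
Var(ȳ) = (1 − 0.26002694)·2910/8493 = 0.73997306·0.34263511 = 0.25354075.

0.2535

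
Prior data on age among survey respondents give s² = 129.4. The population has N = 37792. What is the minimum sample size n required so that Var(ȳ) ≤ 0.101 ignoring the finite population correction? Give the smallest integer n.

1282

Without fpc, n₀ = s²/D = 129.4/0.101 = 1281.1881.
Rounding up, n = 1282.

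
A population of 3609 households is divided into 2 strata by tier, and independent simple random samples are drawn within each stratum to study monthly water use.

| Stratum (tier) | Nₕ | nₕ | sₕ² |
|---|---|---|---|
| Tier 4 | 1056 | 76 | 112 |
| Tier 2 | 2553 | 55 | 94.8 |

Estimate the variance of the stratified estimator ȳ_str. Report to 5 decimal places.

Var(ȳ_str) = Σₕ Wₕ²(1 − fₕ)sₕ²/nₕ with Wₕ = Nₕ/N, N = 3609.
Tier 4: Wₕ = 0.29260183; term = 0.29260183²·(1 − 0.07196970)·112/76 = 0.11709023.
Tier 2: Wₕ = 0.70739817; term = 0.70739817²·(1 − 0.02154328)·94.8/55 = 0.84394692.
Sum = 0.96103715.

0.96104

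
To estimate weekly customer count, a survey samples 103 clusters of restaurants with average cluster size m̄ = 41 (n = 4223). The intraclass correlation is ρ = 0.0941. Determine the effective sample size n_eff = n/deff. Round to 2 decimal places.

886.44

deff = 1 + (41 − 1)·0.0941 = 1 + 3.764 = 4.764.
n_eff = 4223 / 4.764 = 886.44.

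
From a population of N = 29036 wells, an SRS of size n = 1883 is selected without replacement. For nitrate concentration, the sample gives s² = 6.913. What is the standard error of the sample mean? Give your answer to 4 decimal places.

Under SRS without replacement, Var(ȳ) = (1 − f)·s²/n with f = n/N = 1883/29036 = 0.06485053.
Var(ȳ) = (1 − 0.06485053)·6.913/1883 = 0.93514947·0.0036712693 = 0.0034331855.
SE(ȳ) = √(0.0034331855) = 0.0586.

0.0586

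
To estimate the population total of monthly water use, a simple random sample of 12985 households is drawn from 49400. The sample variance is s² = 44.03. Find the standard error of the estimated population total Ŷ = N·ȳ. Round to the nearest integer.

2470

Var(Ŷ) = N²·Var(ȳ) = N²·(1 − n/N)·s²/n.
f = 12985/49400 = 0.26285425; Var(ȳ) = 0.73714575·44.03/12985 = 0.00249954.
Var(Ŷ) = 49400² · 0.00249954 = 6.0997774 × 10^6.
SE(Ŷ) = √(6.0997774 × 10^6) = 2470.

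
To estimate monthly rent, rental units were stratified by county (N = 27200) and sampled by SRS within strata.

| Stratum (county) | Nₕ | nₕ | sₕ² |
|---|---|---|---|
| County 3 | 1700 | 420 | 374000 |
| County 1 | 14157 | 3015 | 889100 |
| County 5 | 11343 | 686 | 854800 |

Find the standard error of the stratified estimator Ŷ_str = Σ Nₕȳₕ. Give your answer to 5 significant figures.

446180

Var(Ŷ_str) = Σₕ Nₕ²(1 − fₕ)sₕ²/nₕ.
County 3: 1700²·(1 − 420/1700)·374000/420 = 1.9376762 × 10^9.
County 1: 14157²·(1 − 3015/14157)·889100/3015 = 4.6515499 × 10^10.
County 5: 11343²·(1 − 686/11343)·854800/686 = 1.5062716 × 10^11.
Sum = 1.9908034 × 10^11.
SE = √(1.9908034 × 10^11) = 446180.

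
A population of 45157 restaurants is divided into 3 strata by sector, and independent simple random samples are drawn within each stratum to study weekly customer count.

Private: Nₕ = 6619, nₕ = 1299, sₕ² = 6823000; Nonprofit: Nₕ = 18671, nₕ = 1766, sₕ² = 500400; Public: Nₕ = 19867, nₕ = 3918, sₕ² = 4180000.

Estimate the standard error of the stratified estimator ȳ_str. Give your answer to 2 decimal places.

17.33

Var(ȳ_str) = Σₕ Wₕ²(1 − fₕ)sₕ²/nₕ with Wₕ = Nₕ/N, N = 45157.
Private: Wₕ = 0.14657750; term = 0.14657750²·(1 − 0.19625321)·6823000/1299 = 90.70267.
Nonprofit: Wₕ = 0.41346857; term = 0.41346857²·(1 − 0.09458519)·500400/1766 = 43.859047.
Public: Wₕ = 0.43995394; term = 0.43995394²·(1 − 0.19721146)·4180000/3918 = 165.77821.
Sum = 300.33993.
SE = √(300.33993) = 17.33.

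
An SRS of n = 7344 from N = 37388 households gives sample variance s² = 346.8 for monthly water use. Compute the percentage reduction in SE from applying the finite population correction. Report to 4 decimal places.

10.3577

f = n/N = 7344/37388 = 0.19642666.
SE_no-fpc = √(s²/n) = 0.21730675; SE_fpc = √((1−f)s²/n) = 0.19479866.
Ratio = √(1−f) = 0.89642252. Reduction = 100·(1 − 0.89642252) = 10.3577%.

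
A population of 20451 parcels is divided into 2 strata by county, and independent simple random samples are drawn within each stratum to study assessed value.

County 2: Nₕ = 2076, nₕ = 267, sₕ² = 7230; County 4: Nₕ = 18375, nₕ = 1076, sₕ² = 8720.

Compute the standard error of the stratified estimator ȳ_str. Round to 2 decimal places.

Var(ȳ_str) = Σₕ Wₕ²(1 − fₕ)sₕ²/nₕ with Wₕ = Nₕ/N, N = 20451.
County 2: Wₕ = 0.10151093; term = 0.10151093²·(1 − 0.12861272)·7230/267 = 0.24314417.
County 4: Wₕ = 0.89848907; term = 0.89848907²·(1 − 0.05855782)·8720/1076 = 6.159188.
Sum = 6.4023322.
SE = √(6.4023322) = 2.53.

2.53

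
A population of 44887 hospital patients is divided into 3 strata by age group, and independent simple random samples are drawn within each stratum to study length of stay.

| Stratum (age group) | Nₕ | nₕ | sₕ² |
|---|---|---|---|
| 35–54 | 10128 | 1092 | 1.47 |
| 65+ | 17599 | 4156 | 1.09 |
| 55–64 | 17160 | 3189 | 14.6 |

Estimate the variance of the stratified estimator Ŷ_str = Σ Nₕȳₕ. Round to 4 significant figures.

1.283 × 10^6

Var(Ŷ_str) = Σₕ Nₕ²(1 − fₕ)sₕ²/nₕ.
35–54: 10128²·(1 − 1092/10128)·1.47/1092 = 123195.43.
65+: 17599²·(1 − 4156/17599)·1.09/4156 = 62049.052.
55–64: 17160²·(1 − 3189/17160)·14.6/3189 = 1.0975975 × 10^6.
Sum = 1.282842 × 10^6.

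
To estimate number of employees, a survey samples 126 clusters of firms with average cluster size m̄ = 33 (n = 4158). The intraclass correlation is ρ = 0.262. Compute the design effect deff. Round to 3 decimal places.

9.384

deff = 1 + (33 − 1)·0.262 = 1 + 8.384 = 9.384.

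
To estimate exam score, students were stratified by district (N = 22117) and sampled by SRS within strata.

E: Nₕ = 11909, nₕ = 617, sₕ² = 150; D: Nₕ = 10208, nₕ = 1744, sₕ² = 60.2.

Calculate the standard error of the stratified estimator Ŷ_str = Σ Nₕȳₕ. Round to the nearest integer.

Var(Ŷ_str) = Σₕ Nₕ²(1 − fₕ)sₕ²/nₕ.
E: 11909²·(1 − 617/11909)·150/617 = 3.2692811 × 10^7.
D: 10208²·(1 − 1744/10208)·60.2/1744 = 2.982403 × 10^6.
Sum = 3.5675214 × 10^7.
SE = √(3.5675214 × 10^7) = 5973.

5973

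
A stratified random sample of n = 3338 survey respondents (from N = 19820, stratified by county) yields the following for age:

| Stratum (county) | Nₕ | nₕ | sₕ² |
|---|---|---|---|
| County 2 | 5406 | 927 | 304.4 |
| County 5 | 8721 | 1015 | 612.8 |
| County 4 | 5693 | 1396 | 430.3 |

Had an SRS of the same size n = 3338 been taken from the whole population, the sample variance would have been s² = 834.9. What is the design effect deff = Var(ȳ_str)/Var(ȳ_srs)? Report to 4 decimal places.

0.6862

Var(ȳ_str) = Σ Wₕ²(1−fₕ)sₕ²/nₕ with Wₕ = Nₕ/19820:
  County 2: (5406/19820)²·(1−927/5406)·304.4/927 = 0.020240196
  County 5: (8721/19820)²·(1−1015/8721)·612.8/1015 = 0.10328582
  County 4: (5693/19820)²·(1−1396/5693)·430.3/1396 = 0.01919487
  → Var(ȳ_str) = 0.14272089.
Var(ȳ_srs) = (1 − 3338/19820)·834.9/3338 = 0.20799572.
deff = 0.14272089 / 0.20799572 = 0.6862.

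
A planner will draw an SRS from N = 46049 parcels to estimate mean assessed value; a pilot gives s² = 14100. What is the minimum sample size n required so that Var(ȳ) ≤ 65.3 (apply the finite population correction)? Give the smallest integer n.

Without fpc, n₀ = s²/D = 14100/65.3 = 215.9265.
With fpc, (1 − n/N)·s²/n ≤ D requires n ≥ n₀/(1 + n₀/N) = 215.9265/(1 + 215.9265/46049) = 214.9187.
Rounding up, n = 215.

215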